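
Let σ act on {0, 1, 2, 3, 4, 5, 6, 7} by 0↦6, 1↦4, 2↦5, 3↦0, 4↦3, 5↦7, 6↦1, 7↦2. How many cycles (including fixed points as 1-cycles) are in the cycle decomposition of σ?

2

Cycle decomposition: (0 6 1 4 3) (2 5 7).
2 cycles.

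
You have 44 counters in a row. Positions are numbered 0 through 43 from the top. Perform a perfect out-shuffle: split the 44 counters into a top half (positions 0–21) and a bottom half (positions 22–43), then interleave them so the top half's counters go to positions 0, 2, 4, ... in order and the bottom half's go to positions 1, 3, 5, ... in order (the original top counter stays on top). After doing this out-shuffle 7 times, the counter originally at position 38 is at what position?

Track the counter's position through each out-shuffle:
38 → 33 → 23 → 3 → 6 → 12 → 24 → 5

5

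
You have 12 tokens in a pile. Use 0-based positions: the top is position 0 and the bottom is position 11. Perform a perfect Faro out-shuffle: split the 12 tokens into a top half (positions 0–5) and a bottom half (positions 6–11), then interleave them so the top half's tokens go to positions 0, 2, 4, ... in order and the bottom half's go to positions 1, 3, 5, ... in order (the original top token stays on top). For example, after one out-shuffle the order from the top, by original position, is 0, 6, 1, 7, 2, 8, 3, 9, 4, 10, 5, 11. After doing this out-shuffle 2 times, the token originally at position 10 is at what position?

7

Track the token's position through each out-shuffle:
10 → 9 → 7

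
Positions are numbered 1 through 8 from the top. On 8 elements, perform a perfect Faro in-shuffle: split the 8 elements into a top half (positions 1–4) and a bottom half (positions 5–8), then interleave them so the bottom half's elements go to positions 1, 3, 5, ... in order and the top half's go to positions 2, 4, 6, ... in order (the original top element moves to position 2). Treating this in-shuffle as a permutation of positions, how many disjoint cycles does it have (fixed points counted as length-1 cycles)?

Trace each unvisited position around until it returns:
(1 2 4 8 7 5) (3 6)
2 cycles in total.

2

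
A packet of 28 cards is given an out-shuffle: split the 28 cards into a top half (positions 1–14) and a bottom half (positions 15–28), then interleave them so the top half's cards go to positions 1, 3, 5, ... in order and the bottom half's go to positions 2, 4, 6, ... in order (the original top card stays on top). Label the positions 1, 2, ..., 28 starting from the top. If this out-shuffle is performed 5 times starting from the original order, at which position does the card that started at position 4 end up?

Track the card's position through each out-shuffle:
4 → 7 → 13 → 25 → 22 → 16

16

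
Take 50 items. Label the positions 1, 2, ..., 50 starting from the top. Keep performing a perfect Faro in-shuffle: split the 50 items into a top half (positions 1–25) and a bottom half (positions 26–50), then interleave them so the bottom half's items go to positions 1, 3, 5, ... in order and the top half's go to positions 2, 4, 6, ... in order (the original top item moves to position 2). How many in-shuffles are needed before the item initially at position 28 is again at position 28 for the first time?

8

Follow position 28 under repeated in-shuffles:
28 → 5 → 10 → 20 → 40 → 29 → 7 → 14 → 28
It first returns after 8 in-shuffles.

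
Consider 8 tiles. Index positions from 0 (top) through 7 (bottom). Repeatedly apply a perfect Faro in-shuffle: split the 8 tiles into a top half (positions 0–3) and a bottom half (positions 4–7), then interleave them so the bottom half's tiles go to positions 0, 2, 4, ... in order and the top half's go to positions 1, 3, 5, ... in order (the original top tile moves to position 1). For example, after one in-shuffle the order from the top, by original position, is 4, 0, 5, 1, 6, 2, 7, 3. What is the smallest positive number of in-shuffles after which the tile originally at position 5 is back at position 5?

Follow position 5 under repeated in-shuffles:
5 → 2 → 5
It first returns after 2 in-shuffles.

2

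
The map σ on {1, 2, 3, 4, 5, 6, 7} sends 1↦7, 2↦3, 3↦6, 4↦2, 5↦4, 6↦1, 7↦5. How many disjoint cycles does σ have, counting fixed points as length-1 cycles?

1

Cycle decomposition: (1 7 5 4 2 3 6).
1 cycle.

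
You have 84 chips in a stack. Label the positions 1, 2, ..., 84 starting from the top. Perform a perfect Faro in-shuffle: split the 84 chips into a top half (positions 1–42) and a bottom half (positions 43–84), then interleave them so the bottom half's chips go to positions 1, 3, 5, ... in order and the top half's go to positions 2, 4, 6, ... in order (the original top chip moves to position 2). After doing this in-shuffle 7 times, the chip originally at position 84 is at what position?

42

Track the chip's position through each in-shuffle:
84 → 83 → 81 → 77 → 69 → 53 → 21 → 42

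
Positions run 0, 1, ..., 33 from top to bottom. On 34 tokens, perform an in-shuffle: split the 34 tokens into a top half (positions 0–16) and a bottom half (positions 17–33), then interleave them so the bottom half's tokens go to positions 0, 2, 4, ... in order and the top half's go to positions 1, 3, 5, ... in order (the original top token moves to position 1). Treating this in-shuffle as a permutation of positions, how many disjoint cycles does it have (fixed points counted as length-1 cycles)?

5

Trace each unvisited position around until it returns:
(0 1 3 7 15 31 ... len 12) (2 5 11 23 12 25 ... len 12) (4 9 19) (6 13 27 20) (14 29 24)
5 cycles in total.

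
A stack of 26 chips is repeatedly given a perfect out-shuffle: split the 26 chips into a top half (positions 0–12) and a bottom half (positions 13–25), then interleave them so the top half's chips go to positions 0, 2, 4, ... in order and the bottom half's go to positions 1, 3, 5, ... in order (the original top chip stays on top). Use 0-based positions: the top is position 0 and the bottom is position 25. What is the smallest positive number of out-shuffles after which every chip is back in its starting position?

The out-shuffle permutes the 26 positions with cycle lengths [1, 1, 4, 20].
Every chip is home exactly when every cycle has completed a whole number of laps, i.e. after lcm(1, 4, 20) = 20 out-shuffles.

20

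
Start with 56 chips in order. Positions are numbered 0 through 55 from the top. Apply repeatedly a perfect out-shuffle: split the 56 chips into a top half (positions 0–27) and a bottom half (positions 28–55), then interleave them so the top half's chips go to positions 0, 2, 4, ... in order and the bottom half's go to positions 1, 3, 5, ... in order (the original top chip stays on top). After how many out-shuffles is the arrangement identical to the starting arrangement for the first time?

The out-shuffle permutes the 56 positions with cycle lengths [1, 1, 4, 10, 20, 20].
Every chip is home exactly when every cycle has completed a whole number of laps, i.e. after lcm(1, 4, 10, 20) = 20 out-shuffles.

20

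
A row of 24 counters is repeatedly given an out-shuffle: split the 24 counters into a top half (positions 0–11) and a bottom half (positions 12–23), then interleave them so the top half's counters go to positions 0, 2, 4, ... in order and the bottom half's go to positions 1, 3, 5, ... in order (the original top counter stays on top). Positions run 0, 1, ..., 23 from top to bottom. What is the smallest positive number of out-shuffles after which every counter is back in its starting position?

The out-shuffle permutes the 24 positions with cycle lengths [1, 1, 11, 11].
Every counter is home exactly when every cycle has completed a whole number of laps, i.e. after lcm(1, 11) = 11 out-shuffles.

11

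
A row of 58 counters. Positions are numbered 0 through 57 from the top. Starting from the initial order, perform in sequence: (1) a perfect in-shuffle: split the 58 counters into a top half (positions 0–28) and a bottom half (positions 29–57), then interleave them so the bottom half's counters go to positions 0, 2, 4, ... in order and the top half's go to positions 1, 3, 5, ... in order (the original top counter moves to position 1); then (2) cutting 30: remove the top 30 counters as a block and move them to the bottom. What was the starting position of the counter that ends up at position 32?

31

Undo the operations in reverse order, starting from position 32:
  undo op 2 (cut 30): 32 ← 4
  undo op 1 (in-shuffle, from bottom half): 4 ← 31
So the counter at position 32 came from original position 31.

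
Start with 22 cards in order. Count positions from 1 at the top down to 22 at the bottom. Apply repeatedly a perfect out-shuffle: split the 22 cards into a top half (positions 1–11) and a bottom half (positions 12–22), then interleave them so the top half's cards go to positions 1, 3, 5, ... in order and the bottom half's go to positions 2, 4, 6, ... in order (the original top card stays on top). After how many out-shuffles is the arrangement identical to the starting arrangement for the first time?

The out-shuffle permutes the 22 positions with cycle lengths [1, 1, 2, 3, 3, 6, 6].
Every card is home exactly when every cycle has completed a whole number of laps, i.e. after lcm(1, 2, 3, 6) = 6 out-shuffles.

6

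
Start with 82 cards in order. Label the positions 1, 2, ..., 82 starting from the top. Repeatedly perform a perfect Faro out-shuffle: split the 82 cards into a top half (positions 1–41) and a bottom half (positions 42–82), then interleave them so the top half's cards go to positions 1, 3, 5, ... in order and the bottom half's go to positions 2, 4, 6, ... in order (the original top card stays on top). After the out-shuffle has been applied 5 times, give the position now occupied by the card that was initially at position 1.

Position 1 is a fixed point of every out-shuffle, so the card never moves.

1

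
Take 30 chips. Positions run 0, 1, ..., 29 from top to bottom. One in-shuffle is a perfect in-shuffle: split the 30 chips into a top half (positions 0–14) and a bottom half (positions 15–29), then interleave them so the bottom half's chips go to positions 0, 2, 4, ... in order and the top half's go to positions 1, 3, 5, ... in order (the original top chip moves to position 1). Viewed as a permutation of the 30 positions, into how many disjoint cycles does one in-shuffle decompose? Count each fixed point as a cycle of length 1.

Trace each unvisited position around until it returns:
(0 1 3 7 15) (2 5 11 23 16) (4 9 19 8 17) (6 13 27 24 18) (10 21 12 25 20) (14 29 28 26 22)
6 cycles in total.

6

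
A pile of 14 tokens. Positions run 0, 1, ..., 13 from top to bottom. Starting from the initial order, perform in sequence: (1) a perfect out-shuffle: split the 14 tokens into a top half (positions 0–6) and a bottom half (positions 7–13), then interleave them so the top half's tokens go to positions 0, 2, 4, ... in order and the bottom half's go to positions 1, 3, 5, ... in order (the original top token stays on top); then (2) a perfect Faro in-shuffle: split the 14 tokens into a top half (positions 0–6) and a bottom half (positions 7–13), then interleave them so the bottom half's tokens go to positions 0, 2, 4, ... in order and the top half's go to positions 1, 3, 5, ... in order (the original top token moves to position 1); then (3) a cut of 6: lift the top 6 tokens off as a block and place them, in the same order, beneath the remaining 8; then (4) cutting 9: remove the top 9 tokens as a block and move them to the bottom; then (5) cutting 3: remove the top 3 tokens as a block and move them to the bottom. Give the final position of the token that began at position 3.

9

Track the token from position 3 forward through each operation:
  after op 1 (out-shuffle): 3 → 6
  after op 2 (in-shuffle): 6 → 13
  after op 3 (cut 6): 13 → 7
  after op 4 (cut 9): 7 → 12
  after op 5 (cut 3): 12 → 9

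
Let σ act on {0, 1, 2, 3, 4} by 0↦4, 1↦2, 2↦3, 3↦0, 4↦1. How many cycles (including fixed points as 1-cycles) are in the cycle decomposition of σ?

1

Cycle decomposition: (0 4 1 2 3).
1 cycle.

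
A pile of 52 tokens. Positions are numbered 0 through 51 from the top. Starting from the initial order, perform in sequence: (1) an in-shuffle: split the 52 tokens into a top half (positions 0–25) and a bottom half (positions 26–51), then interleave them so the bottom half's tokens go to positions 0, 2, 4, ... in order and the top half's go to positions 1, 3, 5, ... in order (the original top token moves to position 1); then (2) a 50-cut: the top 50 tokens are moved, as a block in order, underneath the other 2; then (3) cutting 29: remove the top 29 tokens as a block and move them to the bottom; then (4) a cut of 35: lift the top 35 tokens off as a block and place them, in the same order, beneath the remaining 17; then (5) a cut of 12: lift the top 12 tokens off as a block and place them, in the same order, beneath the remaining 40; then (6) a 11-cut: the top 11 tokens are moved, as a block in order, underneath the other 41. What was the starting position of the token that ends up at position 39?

Undo the operations in reverse order, starting from position 39:
  undo op 6 (cut 11): 39 ← 50
  undo op 5 (cut 12): 50 ← 10
  undo op 4 (cut 35): 10 ← 45
  undo op 3 (cut 29): 45 ← 22
  undo op 2 (cut 50): 22 ← 20
  undo op 1 (in-shuffle, from bottom half): 20 ← 36
So the token at position 39 came from original position 36.

36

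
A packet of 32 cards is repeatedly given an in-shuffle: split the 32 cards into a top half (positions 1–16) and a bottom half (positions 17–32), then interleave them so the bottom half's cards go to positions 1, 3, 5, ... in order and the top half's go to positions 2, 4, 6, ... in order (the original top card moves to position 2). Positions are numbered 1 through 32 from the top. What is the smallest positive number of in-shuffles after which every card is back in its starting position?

10

The in-shuffle permutes the 32 positions with cycle lengths [2, 10, 10, 10].
Every card is home exactly when every cycle has completed a whole number of laps, i.e. after lcm(2, 10) = 10 in-shuffles.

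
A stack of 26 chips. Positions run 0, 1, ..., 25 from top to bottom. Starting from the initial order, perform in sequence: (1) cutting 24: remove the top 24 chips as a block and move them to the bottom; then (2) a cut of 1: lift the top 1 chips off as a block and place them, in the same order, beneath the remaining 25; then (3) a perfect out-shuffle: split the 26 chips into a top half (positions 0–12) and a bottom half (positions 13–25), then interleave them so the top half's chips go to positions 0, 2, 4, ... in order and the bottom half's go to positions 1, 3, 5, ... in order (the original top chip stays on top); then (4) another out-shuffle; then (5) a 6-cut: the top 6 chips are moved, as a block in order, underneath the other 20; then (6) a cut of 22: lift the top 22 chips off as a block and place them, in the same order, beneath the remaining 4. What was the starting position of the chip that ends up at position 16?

Undo the operations in reverse order, starting from position 16:
  undo op 6 (cut 22): 16 ← 12
  undo op 5 (cut 6): 12 ← 18
  undo op 4 (out-shuffle, from top half): 18 ← 9
  undo op 3 (out-shuffle, from bottom half): 9 ← 17
  undo op 2 (cut 1): 17 ← 18
  undo op 1 (cut 24): 18 ← 16
So the chip at position 16 came from original position 16.

16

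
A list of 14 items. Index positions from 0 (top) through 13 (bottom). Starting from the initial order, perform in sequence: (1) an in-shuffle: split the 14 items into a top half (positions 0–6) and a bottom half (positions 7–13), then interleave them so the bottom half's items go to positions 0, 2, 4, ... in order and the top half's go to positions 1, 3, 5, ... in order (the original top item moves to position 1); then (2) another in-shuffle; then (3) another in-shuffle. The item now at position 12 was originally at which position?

Undo the operations in reverse order, starting from position 12:
  undo op 3 (in-shuffle, from bottom half): 12 ← 13
  undo op 2 (in-shuffle, from top half): 13 ← 6
  undo op 1 (in-shuffle, from bottom half): 6 ← 10
So the item at position 12 came from original position 10.

10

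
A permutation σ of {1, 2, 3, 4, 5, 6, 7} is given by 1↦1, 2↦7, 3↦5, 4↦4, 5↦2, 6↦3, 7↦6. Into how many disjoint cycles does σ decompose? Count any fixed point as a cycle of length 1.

Cycle decomposition: (1) (2 7 6 3 5) (4).
3 cycles.

3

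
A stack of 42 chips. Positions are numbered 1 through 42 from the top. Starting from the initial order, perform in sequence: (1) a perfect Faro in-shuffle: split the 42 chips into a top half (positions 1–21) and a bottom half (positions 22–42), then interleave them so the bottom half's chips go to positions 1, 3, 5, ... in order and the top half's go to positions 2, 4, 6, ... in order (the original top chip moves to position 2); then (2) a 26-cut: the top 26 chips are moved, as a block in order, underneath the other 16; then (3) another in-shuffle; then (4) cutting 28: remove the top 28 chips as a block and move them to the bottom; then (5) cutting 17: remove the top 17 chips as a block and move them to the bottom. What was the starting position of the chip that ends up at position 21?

Undo the operations in reverse order, starting from position 21:
  undo op 5 (cut 17): 21 ← 38
  undo op 4 (cut 28): 38 ← 24
  undo op 3 (in-shuffle, from top half): 24 ← 12
  undo op 2 (cut 26): 12 ← 38
  undo op 1 (in-shuffle, from top half): 38 ← 19
So the chip at position 21 came from original position 19.

19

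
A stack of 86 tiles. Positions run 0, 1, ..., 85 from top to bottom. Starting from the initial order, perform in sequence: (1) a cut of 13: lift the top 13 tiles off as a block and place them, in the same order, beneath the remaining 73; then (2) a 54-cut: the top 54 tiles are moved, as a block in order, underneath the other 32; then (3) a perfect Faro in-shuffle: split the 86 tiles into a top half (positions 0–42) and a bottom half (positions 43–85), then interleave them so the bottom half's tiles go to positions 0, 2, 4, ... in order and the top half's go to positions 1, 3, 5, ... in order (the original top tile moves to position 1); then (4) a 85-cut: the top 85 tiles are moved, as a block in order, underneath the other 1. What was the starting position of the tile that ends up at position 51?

49

Undo the operations in reverse order, starting from position 51:
  undo op 4 (cut 85): 51 ← 50
  undo op 3 (in-shuffle, from bottom half): 50 ← 68
  undo op 2 (cut 54): 68 ← 36
  undo op 1 (cut 13): 36 ← 49
So the tile at position 51 came from original position 49.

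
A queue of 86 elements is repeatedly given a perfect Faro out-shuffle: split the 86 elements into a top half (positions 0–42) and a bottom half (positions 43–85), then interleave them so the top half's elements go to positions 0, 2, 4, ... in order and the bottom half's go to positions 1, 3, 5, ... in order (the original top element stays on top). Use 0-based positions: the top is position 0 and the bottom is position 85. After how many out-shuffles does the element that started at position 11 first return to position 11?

Follow position 11 under repeated out-shuffles:
11 → 22 → 44 → 3 → 6 → 12 → 24 → 48 → 11
It first returns after 8 out-shuffles.

8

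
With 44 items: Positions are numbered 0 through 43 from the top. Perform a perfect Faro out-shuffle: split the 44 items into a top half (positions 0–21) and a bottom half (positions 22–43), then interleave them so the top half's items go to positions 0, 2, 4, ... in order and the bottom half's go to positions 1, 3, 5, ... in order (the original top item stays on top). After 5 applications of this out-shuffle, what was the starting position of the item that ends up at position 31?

5

Work backwards from position 31, undoing one out-shuffle at a time:
31 ← 37 ← 40 ← 20 ← 10 ← 5
So the item now at position 31 started at position 5.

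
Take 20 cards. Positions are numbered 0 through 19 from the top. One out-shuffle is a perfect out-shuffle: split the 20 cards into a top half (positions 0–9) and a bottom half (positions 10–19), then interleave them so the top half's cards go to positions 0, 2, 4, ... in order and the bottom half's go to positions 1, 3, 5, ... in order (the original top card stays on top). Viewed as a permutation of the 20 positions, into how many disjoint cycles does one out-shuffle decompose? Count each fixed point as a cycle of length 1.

Trace each unvisited position around until it returns:
(0) (1 2 4 8 16 13 ... len 18) (19)
3 cycles in total.

3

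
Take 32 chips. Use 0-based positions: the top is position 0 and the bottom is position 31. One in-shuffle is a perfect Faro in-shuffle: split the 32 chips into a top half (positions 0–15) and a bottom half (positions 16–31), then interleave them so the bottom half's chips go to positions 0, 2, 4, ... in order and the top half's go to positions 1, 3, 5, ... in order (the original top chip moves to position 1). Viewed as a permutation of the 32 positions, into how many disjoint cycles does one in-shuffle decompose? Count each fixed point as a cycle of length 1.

Trace each unvisited position around until it returns:
(0 1 3 7 15 31 30 28 24 16) (2 5 11 23 14 29 26 20 8 17) (4 9 19 6 13 27 22 12 25 18) (10 21)
4 cycles in total.

4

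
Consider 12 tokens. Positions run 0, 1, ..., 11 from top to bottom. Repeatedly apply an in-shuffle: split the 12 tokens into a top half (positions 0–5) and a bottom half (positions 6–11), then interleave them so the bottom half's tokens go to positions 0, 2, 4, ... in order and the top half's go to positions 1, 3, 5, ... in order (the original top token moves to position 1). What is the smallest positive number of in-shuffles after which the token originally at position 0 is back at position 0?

12

Follow position 0 under repeated in-shuffles:
0 → 1 → 3 → 7 → 2 → 5 → 11 → 10 → 8 → 4 → 9 → 6 → 0
It first returns after 12 in-shuffles.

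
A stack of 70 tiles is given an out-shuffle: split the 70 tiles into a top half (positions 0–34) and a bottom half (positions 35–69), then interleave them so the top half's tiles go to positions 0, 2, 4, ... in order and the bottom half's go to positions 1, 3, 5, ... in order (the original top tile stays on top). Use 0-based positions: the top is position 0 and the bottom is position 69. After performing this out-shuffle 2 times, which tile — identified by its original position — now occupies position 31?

25

Work backwards from position 31, undoing one out-shuffle at a time:
31 ← 50 ← 25
So the tile now at position 31 started at position 25.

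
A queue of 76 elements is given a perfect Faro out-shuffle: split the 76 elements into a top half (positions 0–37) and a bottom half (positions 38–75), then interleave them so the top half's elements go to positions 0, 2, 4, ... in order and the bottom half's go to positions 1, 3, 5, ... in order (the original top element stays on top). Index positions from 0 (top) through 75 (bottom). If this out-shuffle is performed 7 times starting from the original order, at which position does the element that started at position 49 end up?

Track the element's position through each out-shuffle:
49 → 23 → 46 → 17 → 34 → 68 → 61 → 47

47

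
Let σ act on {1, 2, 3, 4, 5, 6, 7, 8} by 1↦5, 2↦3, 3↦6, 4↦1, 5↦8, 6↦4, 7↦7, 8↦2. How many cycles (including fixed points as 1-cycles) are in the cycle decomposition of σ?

2

Cycle decomposition: (1 5 8 2 3 6 4) (7).
2 cycles.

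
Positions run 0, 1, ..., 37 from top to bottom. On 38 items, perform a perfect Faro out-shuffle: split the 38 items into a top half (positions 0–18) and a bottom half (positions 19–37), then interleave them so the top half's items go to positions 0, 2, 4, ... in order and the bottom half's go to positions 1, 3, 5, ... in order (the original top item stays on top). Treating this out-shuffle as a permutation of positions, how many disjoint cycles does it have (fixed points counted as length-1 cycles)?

Trace each unvisited position around until it returns:
(0) (1 2 4 8 16 32 ... len 36) (37)
3 cycles in total.

3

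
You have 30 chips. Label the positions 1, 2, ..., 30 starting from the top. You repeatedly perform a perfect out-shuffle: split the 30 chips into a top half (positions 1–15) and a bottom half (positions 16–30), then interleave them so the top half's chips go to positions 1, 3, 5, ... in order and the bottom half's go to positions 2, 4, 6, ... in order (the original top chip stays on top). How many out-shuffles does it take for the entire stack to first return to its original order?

The out-shuffle permutes the 30 positions with cycle lengths [1, 1, 28].
Every chip is home exactly when every cycle has completed a whole number of laps, i.e. after lcm(1, 28) = 28 out-shuffles.

28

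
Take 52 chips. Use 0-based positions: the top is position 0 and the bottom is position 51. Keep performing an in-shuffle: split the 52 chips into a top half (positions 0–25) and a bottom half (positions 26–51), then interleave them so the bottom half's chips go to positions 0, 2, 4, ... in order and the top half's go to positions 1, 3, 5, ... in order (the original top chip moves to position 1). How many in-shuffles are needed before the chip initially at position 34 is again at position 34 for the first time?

52

Follow position 34 under repeated in-shuffles:
34 → 16 → 33 → 14 → 29 → 6 → 13 → 27 → ... → 34 (length 52)
It first returns after 52 in-shuffles.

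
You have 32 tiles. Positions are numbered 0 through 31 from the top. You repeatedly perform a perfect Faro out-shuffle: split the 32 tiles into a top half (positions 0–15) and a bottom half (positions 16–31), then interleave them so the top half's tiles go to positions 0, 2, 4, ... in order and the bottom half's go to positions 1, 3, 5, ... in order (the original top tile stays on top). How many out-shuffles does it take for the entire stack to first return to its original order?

5

The out-shuffle permutes the 32 positions with cycle lengths [1, 1, 5, 5, 5, 5, 5, 5].
Every tile is home exactly when every cycle has completed a whole number of laps, i.e. after lcm(1, 5) = 5 out-shuffles.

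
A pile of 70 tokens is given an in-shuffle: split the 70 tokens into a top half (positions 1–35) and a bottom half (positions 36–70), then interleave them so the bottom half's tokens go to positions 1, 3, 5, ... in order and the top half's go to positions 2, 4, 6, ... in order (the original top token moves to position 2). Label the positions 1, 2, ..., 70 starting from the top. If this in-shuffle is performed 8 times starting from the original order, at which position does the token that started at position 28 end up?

68

Track the token's position through each in-shuffle:
28 → 56 → 41 → 11 → 22 → 44 → 17 → 34 → 68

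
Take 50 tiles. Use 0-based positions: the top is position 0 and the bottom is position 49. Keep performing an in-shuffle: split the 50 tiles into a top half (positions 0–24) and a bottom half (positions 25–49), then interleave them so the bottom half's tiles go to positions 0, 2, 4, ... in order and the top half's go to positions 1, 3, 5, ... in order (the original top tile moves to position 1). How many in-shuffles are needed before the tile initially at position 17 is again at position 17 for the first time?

8

Follow position 17 under repeated in-shuffles:
17 → 35 → 20 → 41 → 32 → 14 → 29 → 8 → 17
It first returns after 8 in-shuffles.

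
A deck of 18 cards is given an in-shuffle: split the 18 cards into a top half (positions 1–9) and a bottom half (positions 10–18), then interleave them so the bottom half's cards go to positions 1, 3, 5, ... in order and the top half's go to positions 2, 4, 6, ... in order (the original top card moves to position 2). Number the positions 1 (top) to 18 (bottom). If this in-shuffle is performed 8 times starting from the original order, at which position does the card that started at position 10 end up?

Track the card's position through each in-shuffle:
10 → 1 → 2 → 4 → 8 → 16 → 13 → 7 → 14

14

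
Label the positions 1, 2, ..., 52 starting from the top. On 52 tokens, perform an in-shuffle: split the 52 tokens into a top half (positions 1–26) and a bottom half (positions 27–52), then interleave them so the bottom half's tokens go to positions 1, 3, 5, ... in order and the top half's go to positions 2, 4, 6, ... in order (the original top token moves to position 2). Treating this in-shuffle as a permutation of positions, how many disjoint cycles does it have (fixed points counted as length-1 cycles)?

Trace each unvisited position around until it returns:
(1 2 4 8 16 32 ... len 52)
1 cycle in total.

1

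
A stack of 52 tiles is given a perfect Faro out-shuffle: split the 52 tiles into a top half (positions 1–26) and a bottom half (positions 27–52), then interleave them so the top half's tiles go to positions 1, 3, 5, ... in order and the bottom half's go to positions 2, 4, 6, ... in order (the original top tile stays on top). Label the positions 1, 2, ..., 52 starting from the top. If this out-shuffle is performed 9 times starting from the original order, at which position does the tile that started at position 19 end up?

Track the tile's position through each out-shuffle:
19 → 37 → 22 → 43 → 34 → 16 → 31 → 10 → 19 → 37

37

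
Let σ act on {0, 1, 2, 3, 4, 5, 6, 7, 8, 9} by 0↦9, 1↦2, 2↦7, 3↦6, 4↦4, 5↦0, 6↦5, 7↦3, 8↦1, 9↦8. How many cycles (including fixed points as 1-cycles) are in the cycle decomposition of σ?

Cycle decomposition: (0 9 8 1 2 7 3 6 5) (4).
2 cycles.

2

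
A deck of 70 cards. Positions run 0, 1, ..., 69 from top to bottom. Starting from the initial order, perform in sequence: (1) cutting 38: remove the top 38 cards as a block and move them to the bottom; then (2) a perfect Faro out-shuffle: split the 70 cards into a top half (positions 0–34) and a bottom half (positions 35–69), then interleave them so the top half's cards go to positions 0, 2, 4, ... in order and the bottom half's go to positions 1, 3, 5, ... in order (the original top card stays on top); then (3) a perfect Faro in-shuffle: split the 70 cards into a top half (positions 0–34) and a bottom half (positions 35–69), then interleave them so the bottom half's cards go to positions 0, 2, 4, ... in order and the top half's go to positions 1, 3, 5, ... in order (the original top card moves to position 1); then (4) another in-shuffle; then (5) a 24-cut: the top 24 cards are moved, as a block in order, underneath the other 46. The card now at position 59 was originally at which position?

Undo the operations in reverse order, starting from position 59:
  undo op 5 (cut 24): 59 ← 13
  undo op 4 (in-shuffle, from top half): 13 ← 6
  undo op 3 (in-shuffle, from bottom half): 6 ← 38
  undo op 2 (out-shuffle, from top half): 38 ← 19
  undo op 1 (cut 38): 19 ← 57
So the card at position 59 came from original position 57.

57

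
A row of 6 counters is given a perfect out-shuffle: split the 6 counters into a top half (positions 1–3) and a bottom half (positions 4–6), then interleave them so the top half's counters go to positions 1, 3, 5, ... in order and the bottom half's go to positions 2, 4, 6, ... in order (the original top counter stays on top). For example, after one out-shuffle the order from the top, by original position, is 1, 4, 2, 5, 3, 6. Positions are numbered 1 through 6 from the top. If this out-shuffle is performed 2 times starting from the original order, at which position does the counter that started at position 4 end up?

3

Track the counter's position through each out-shuffle:
4 → 2 → 3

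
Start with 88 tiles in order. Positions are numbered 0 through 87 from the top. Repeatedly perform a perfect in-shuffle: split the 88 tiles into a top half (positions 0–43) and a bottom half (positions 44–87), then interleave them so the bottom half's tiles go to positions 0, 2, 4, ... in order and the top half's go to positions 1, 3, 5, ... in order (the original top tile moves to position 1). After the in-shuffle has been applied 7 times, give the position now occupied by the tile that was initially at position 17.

78

Track the tile's position through each in-shuffle:
17 → 35 → 71 → 54 → 20 → 41 → 83 → 78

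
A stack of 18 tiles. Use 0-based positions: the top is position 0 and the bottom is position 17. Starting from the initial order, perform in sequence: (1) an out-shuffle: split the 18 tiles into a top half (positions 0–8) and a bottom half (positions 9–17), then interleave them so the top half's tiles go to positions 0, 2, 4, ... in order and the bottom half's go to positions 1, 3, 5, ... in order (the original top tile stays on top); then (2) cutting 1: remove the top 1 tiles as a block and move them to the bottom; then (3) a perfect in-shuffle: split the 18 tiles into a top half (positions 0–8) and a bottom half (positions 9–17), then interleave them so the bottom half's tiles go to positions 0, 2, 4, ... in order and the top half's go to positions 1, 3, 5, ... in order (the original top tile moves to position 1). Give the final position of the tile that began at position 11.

9

Track the tile from position 11 forward through each operation:
  after op 1 (out-shuffle): 11 → 5
  after op 2 (cut 1): 5 → 4
  after op 3 (in-shuffle): 4 → 9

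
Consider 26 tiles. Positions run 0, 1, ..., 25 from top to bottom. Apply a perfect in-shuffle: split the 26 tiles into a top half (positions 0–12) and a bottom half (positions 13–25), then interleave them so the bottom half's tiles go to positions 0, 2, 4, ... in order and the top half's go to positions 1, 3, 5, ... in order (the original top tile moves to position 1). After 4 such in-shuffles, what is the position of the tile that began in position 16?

1

Track the tile's position through each in-shuffle:
16 → 6 → 13 → 0 → 1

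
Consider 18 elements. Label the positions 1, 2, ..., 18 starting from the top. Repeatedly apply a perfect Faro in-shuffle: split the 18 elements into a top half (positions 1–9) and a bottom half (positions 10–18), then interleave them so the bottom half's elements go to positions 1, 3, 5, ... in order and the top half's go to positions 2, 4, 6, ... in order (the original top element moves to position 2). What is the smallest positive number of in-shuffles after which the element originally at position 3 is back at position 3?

Follow position 3 under repeated in-shuffles:
3 → 6 → 12 → 5 → 10 → 1 → 2 → 4 → 8 → 16 → 13 → 7 → 14 → 9 → 18 → 17 → 15 → 11 → 3
It first returns after 18 in-shuffles.

18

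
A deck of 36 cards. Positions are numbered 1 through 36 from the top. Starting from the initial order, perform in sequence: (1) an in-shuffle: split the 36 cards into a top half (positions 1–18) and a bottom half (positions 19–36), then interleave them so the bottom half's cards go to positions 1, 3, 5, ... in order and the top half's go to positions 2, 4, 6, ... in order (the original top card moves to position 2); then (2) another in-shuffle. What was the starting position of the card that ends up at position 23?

15

Undo the operations in reverse order, starting from position 23:
  undo op 2 (in-shuffle, from bottom half): 23 ← 30
  undo op 1 (in-shuffle, from top half): 30 ← 15
So the card at position 23 came from original position 15.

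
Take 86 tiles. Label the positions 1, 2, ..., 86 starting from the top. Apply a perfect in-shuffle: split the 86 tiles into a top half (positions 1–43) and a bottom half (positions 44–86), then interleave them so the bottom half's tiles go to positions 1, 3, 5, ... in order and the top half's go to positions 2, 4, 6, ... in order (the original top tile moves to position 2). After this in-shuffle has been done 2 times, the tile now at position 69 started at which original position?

Work backwards from position 69, undoing one in-shuffle at a time:
69 ← 78 ← 39
So the tile now at position 69 started at position 39.

39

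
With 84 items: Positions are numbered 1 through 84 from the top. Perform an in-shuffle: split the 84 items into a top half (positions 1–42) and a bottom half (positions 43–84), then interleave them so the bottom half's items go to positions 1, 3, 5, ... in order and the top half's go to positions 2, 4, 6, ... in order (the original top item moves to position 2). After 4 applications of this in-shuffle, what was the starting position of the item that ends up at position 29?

39

Work backwards from position 29, undoing one in-shuffle at a time:
29 ← 57 ← 71 ← 78 ← 39
So the item now at position 29 started at position 39.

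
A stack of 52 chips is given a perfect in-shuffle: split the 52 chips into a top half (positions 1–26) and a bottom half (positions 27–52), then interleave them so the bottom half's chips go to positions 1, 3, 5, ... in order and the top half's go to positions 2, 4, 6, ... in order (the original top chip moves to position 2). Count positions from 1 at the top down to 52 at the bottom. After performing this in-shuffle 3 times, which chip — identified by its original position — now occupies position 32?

Work backwards from position 32, undoing one in-shuffle at a time:
32 ← 16 ← 8 ← 4
So the chip now at position 32 started at position 4.

4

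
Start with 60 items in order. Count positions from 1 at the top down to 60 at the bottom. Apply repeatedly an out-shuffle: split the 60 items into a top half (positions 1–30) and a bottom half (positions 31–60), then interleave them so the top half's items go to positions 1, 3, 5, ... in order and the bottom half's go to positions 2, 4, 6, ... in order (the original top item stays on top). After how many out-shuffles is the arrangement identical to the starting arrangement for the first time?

The out-shuffle permutes the 60 positions with cycle lengths [1, 1, 58].
Every item is home exactly when every cycle has completed a whole number of laps, i.e. after lcm(1, 58) = 58 out-shuffles.

58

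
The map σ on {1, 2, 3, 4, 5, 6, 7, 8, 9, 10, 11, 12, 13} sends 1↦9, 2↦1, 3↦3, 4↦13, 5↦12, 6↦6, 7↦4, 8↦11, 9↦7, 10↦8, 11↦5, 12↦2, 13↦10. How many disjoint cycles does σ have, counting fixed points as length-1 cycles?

Cycle decomposition: (1 9 7 4 13 10 8 11 5 12 2) (3) (6).
3 cycles.

3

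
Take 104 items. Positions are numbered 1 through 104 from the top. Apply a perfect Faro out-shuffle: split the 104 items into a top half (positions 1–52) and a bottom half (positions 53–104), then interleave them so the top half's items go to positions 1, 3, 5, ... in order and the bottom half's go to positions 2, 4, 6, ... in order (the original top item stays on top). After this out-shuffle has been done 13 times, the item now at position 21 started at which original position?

Work backwards from position 21, undoing one out-shuffle at a time:
21 ← 11 ← 6 ← 55 ← 28 ← ... ← 95 (13 steps).
So the item now at position 21 started at position 95.

95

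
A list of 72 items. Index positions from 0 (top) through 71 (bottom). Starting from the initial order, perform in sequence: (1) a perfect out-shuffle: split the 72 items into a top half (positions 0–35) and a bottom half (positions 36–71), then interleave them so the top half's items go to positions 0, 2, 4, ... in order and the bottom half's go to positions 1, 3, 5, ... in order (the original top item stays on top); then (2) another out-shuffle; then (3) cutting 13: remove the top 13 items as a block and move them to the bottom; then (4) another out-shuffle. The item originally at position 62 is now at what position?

Track the item from position 62 forward through each operation:
  after op 1 (out-shuffle): 62 → 53
  after op 2 (out-shuffle): 53 → 35
  after op 3 (cut 13): 35 → 22
  after op 4 (out-shuffle): 22 → 44

44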